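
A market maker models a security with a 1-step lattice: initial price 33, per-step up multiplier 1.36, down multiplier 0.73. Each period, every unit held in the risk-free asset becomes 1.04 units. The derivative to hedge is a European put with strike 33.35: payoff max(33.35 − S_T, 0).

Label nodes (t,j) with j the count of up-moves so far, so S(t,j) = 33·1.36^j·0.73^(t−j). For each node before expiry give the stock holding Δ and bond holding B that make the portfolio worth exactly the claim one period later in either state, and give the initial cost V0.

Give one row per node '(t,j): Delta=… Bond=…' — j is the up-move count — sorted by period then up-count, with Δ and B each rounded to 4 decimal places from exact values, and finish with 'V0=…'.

Risk-neutral probability p* = (R−d)/(u−d) = (1.04−0.73)/(1.36−0.73) = 0.4921.
Terminal payoffs: V(1,0)=9.2600, V(1,1)=0.0000
  t=0,j=0: stock 33.0000 → up 44.8800 (V=0.0000), down 24.0900 (V=9.2600). Price 4.5226; hedge Δ=-0.4454, bond B=19.2210.
Check: Δ(0,0)·S0 + B(0,0) = 4.5226 = V0.

(0,0): Delta=-0.4454 Bond=19.2210
V0=4.5226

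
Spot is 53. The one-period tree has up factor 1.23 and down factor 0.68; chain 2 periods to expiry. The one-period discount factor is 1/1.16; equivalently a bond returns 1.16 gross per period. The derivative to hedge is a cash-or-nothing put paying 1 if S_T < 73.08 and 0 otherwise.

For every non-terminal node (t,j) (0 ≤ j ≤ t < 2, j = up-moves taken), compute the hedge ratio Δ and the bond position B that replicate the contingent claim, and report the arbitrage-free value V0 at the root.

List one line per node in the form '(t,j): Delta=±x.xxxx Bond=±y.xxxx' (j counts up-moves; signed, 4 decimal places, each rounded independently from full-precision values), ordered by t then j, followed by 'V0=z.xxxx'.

Since d<R<u, set p* = (R−d)/(u−d) = 0.8727; price each node as the discounted p*-expectation of its children.
Terminal values V(2,·): V(2,0)=1.0000, V(2,1)=1.0000, V(2,2)=0.0000
  t=1,j=0: stock 36.0400 → up 44.3292 (V=1.0000), down 24.5072 (V=1.0000). Price 0.8621; hedge Δ=0.0000, bond B=0.8621.
  t=1,j=1: stock 65.1900 → up 80.1837 (V=0.0000), down 44.3292 (V=1.0000). Price 0.1097; hedge Δ=-0.0279, bond B=1.9279.
  t=0,j=0: stock 53.0000 → up 65.1900 (V=0.1097), down 36.0400 (V=0.8621). Price 0.1771; hedge Δ=-0.0258, bond B=1.5450.
Each (Δ,B) replicates both successor values, so the strategy is self-financing and V0 is arbitrage-free.

(0,0): Delta=-0.0258 Bond=1.5450
(1,0): Delta=0.0000 Bond=0.8621
(1,1): Delta=-0.0279 Bond=1.9279
V0=0.1771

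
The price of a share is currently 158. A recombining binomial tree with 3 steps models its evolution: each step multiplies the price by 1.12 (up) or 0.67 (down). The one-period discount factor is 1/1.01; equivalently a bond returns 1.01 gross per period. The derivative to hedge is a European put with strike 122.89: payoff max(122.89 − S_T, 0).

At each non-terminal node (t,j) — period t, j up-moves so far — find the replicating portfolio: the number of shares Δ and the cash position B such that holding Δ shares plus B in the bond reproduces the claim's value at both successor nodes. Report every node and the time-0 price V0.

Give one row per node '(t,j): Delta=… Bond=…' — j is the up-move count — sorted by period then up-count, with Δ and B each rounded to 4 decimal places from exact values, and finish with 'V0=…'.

Risk-neutral probability p* = (R−d)/(u−d) = (1.01−0.67)/(1.12−0.67) = 0.7556.
At expiry t=3: V(3,0)=75.3694, V(3,1)=43.4527, V(3,2)=0.0000, V(3,3)=0.0000
(2,0): S=70.9262. Δ = (V_up−V_dn)/(S_up−S_dn) = (43.4527−75.3694)/(79.4373−47.5206) = -1.0000. V = [p*·43.4527 + (1−p*)·75.3694]/1.01 = 50.7471. B = V − Δ·S = 121.6733.
(2,1): S=118.5632. Δ = (V_up−V_dn)/(S_up−S_dn) = (0.0000−43.4527)/(132.7908−79.4373) = -0.8144. V = [p*·0.0000 + (1−p*)·43.4527]/1.01 = 10.5166. B = V − Δ·S = 107.0781.
(2,2): S=198.1952. Δ = (V_up−V_dn)/(S_up−S_dn) = (0.0000−0.0000)/(221.9786−132.7908) = 0.0000. V = [p*·0.0000 + (1−p*)·0.0000]/1.01 = 0.0000. B = V − Δ·S = 0.0000.
(1,0): S=105.8600. Δ = (V_up−V_dn)/(S_up−S_dn) = (10.5166−50.7471)/(118.5632−70.9262) = -0.8445. V = [p*·10.5166 + (1−p*)·50.7471]/1.01 = 20.1492. B = V − Δ·S = 109.5503.
(1,1): S=176.9600. Δ = (V_up−V_dn)/(S_up−S_dn) = (0.0000−10.5166)/(198.1952−118.5632) = -0.1321. V = [p*·0.0000 + (1−p*)·10.5166]/1.01 = 2.5453. B = V − Δ·S = 25.9155.
(0,0): S=158.0000. Δ = (V_up−V_dn)/(S_up−S_dn) = (2.5453−20.1492)/(176.9600−105.8600) = -0.2476. V = [p*·2.5453 + (1−p*)·20.1492]/1.01 = 6.7807. B = V − Δ·S = 45.9005.
Each (Δ,B) replicates both successor values, so the strategy is self-financing and V0 is arbitrage-free.

(0,0): Delta=-0.2476 Bond=45.9005
(1,0): Delta=-0.8445 Bond=109.5503
(1,1): Delta=-0.1321 Bond=25.9155
(2,0): Delta=-1.0000 Bond=121.6733
(2,1): Delta=-0.8144 Bond=107.0781
(2,2): Delta=0.0000 Bond=0.0000
V0=6.7807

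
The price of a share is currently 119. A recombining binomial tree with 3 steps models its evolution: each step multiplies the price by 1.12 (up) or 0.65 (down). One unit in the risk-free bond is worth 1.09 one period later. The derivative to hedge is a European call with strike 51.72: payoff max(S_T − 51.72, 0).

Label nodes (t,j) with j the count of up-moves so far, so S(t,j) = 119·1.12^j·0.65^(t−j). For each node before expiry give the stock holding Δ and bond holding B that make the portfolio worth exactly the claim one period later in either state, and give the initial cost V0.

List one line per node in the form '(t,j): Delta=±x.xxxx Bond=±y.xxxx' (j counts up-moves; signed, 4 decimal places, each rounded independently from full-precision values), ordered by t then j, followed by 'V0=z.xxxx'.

(0,0): Delta=0.9988 Bond=-39.7946
(1,0): Delta=0.9693 Bond=-41.0942
(1,1): Delta=1.0000 Bond=-43.5317
(2,0): Delta=0.1943 Bond=-5.8248
(2,1): Delta=1.0000 Bond=-47.4495
(2,2): Delta=1.0000 Bond=-47.4495
V0=79.0665

Risk-neutral probability p* = (R−d)/(u−d) = (1.09−0.65)/(1.12−0.65) = 0.9362.
Terminal payoffs: V(3,0)=0.0000, V(3,1)=4.5908, V(3,2)=45.3078, V(3,3)=115.4664
Node (2,0) S=50.2775: V=(p*·4.5908+(1−p*)·0.0000)/1.09=3.9429; Δ=(4.5908−0.0000)/(56.3108−32.6804)=0.1943; B=V−Δ·S=-5.8248
Node (2,1) S=86.6320: V=(p*·45.3078+(1−p*)·4.5908)/1.09=39.1825; Δ=(45.3078−4.5908)/(97.0278−56.3108)=1.0000; B=V−Δ·S=-47.4495
Node (2,2) S=149.2736: V=(p*·115.4664+(1−p*)·45.3078)/1.09=101.8241; Δ=(115.4664−45.3078)/(167.1864−97.0278)=1.0000; B=V−Δ·S=-47.4495
Node (1,0) S=77.3500: V=(p*·39.1825+(1−p*)·3.9429)/1.09=33.8836; Δ=(39.1825−3.9429)/(86.6320−50.2775)=0.9693; B=V−Δ·S=-41.0942
Node (1,1) S=133.2800: V=(p*·101.8241+(1−p*)·39.1825)/1.09=89.7483; Δ=(101.8241−39.1825)/(149.2736−86.6320)=1.0000; B=V−Δ·S=-43.5317
Node (0,0) S=119.0000: V=(p*·89.7483+(1−p*)·33.8836)/1.09=79.0665; Δ=(89.7483−33.8836)/(133.2800−77.3500)=0.9988; B=V−Δ·S=-39.7946
The time-0 hedge costs 79.0665, which is the no-arbitrage price.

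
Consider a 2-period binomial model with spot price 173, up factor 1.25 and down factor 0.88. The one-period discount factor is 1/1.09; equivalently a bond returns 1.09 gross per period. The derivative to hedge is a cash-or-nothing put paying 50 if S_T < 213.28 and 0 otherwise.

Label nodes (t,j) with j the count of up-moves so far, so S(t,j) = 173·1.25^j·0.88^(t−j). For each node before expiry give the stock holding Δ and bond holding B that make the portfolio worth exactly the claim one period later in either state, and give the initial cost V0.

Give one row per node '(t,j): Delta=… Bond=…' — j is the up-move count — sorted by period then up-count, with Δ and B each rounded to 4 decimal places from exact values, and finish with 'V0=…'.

(0,0): Delta=-0.4067 Bond=98.8928
(1,0): Delta=0.0000 Bond=45.8716
(1,1): Delta=-0.6249 Bond=154.9715
V0=28.5274

Since d<R<u, set p* = (R−d)/(u−d) = 0.5676; price each node as the discounted p*-expectation of its children.
Payoff layer (t=2): V(2,0)=50.0000, V(2,1)=50.0000, V(2,2)=0.0000
Node (1,0) S=152.2400: V=(p*·50.0000+(1−p*)·50.0000)/1.09=45.8716; Δ=(50.0000−50.0000)/(190.3000−133.9712)=0.0000; B=V−Δ·S=45.8716
Node (1,1) S=216.2500: V=(p*·0.0000+(1−p*)·50.0000)/1.09=19.8364; Δ=(0.0000−50.0000)/(270.3125−190.3000)=-0.6249; B=V−Δ·S=154.9715
Node (0,0) S=173.0000: V=(p*·19.8364+(1−p*)·45.8716)/1.09=28.5274; Δ=(19.8364−45.8716)/(216.2500−152.2400)=-0.4067; B=V−Δ·S=98.8928
Check: Δ(0,0)·S0 + B(0,0) = 28.5274 = V0.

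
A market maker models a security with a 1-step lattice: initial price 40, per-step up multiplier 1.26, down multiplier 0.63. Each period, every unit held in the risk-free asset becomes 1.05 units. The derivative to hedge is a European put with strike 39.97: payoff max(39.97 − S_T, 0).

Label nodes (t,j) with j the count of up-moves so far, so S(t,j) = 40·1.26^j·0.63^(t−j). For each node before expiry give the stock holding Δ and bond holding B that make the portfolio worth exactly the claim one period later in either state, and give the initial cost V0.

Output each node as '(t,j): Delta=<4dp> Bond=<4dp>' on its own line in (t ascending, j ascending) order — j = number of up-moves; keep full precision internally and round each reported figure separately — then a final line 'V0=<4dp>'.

(0,0): Delta=-0.5861 Bond=28.1333
V0=4.6889

The replicating-portfolio and risk-neutral prices coincide; use p* = (1.05−0.63)/(1.26−0.63) = 0.6667 for the latter.
Payoff layer (t=1): V(1,0)=14.7700, V(1,1)=0.0000
(0,0): S=40.0000. Δ = (V_up−V_dn)/(S_up−S_dn) = (0.0000−14.7700)/(50.4000−25.2000) = -0.5861. V = [p*·0.0000 + (1−p*)·14.7700]/1.05 = 4.6889. B = V − Δ·S = 28.1333.
The time-0 hedge costs 4.6889, which is the no-arbitrage price.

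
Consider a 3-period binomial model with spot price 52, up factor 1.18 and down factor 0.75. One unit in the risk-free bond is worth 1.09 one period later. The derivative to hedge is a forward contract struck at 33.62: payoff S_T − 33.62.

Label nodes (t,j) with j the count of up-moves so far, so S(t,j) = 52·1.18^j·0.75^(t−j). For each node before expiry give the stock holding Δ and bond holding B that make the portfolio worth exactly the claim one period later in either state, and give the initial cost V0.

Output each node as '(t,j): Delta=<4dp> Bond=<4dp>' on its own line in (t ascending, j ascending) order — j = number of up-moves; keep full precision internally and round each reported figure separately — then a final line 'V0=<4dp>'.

Under the risk-neutral measure, an up-move has probability p* = (R−d)/(u−d) = 0.7907 and values discount at R = 1.09.
Payoff layer (t=3): V(3,0)=-11.6825, V(3,1)=0.8950, V(3,2)=20.6836, V(3,3)=51.8177
(2,0): S=29.2500. Δ = (V_up−V_dn)/(S_up−S_dn) = (0.8950−-11.6825)/(34.5150−21.9375) = 1.0000. V = [p*·0.8950 + (1−p*)·-11.6825]/1.09 = -1.5940. B = V − Δ·S = -30.8440.
(2,1): S=46.0200. Δ = (V_up−V_dn)/(S_up−S_dn) = (20.6836−0.8950)/(54.3036−34.5150) = 1.0000. V = [p*·20.6836 + (1−p*)·0.8950]/1.09 = 15.1760. B = V − Δ·S = -30.8440.
(2,2): S=72.4048. Δ = (V_up−V_dn)/(S_up−S_dn) = (51.8177−20.6836)/(85.4377−54.3036) = 1.0000. V = [p*·51.8177 + (1−p*)·20.6836]/1.09 = 41.5608. B = V − Δ·S = -30.8440.
(1,0): S=39.0000. Δ = (V_up−V_dn)/(S_up−S_dn) = (15.1760−-1.5940)/(46.0200−29.2500) = 1.0000. V = [p*·15.1760 + (1−p*)·-1.5940]/1.09 = 10.7027. B = V − Δ·S = -28.2973.
(1,1): S=61.3600. Δ = (V_up−V_dn)/(S_up−S_dn) = (41.5608−15.1760)/(72.4048−46.0200) = 1.0000. V = [p*·41.5608 + (1−p*)·15.1760]/1.09 = 33.0627. B = V − Δ·S = -28.2973.
(0,0): S=52.0000. Δ = (V_up−V_dn)/(S_up−S_dn) = (33.0627−10.7027)/(61.3600−39.0000) = 1.0000. V = [p*·33.0627 + (1−p*)·10.7027]/1.09 = 26.0392. B = V − Δ·S = -25.9608.
Check: Δ(0,0)·S0 + B(0,0) = 26.0392 = V0.

(0,0): Delta=1.0000 Bond=-25.9608
(1,0): Delta=1.0000 Bond=-28.2973
(1,1): Delta=1.0000 Bond=-28.2973
(2,0): Delta=1.0000 Bond=-30.8440
(2,1): Delta=1.0000 Bond=-30.8440
(2,2): Delta=1.0000 Bond=-30.8440
V0=26.0392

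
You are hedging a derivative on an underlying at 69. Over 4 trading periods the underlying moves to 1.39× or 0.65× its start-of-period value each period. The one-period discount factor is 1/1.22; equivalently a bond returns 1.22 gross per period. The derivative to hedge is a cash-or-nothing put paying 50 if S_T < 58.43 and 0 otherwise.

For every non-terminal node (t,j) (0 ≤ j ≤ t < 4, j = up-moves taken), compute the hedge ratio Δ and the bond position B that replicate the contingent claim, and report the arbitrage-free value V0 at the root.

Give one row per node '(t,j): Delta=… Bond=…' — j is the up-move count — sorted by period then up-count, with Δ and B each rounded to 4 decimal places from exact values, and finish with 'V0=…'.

(0,0): Delta=-0.2205 Bond=20.3617
(1,0): Delta=-0.6005 Bond=41.8856
(1,1): Delta=-0.1675 Bond=19.7580
(2,0): Delta=0.0000 Bond=33.5931
(2,1): Delta=-0.6843 Bond=56.3218
(2,2): Delta=-0.0954 Bond=14.4961
(3,0): Delta=0.0000 Bond=40.9836
(3,1): Delta=0.0000 Bond=40.9836
(3,2): Delta=-0.7797 Bond=76.9827
(3,3): Delta=0.0000 Bond=0.0000
V0=5.1463

Since d<R<u, set p* = (R−d)/(u−d) = 0.7703; price each node as the discounted p*-expectation of its children.
At expiry t=4: V(4,0)=50.0000, V(4,1)=50.0000, V(4,2)=50.0000, V(4,3)=0.0000, V(4,4)=0.0000
  t=3,j=0: stock 18.9491 → up 26.3393 (V=50.0000), down 12.3169 (V=50.0000). Price 40.9836; hedge Δ=0.0000, bond B=40.9836.
  t=3,j=1: stock 40.5220 → up 56.3255 (V=50.0000), down 26.3393 (V=50.0000). Price 40.9836; hedge Δ=0.0000, bond B=40.9836.
  t=3,j=2: stock 86.6547 → up 120.4500 (V=0.0000), down 56.3255 (V=50.0000). Price 9.4152; hedge Δ=-0.7797, bond B=76.9827.
  t=3,j=3: stock 185.3077 → up 257.5777 (V=0.0000), down 120.4500 (V=0.0000). Price 0.0000; hedge Δ=0.0000, bond B=0.0000.
  t=2,j=0: stock 29.1525 → up 40.5220 (V=40.9836), down 18.9491 (V=40.9836). Price 33.5931; hedge Δ=0.0000, bond B=33.5931.
  t=2,j=1: stock 62.3415 → up 86.6547 (V=9.4152), down 40.5220 (V=40.9836). Price 13.6618; hedge Δ=-0.6843, bond B=56.3218.
  t=2,j=2: stock 133.3149 → up 185.3077 (V=0.0000), down 86.6547 (V=9.4152). Price 1.7729; hedge Δ=-0.0954, bond B=14.4961.
  t=1,j=0: stock 44.8500 → up 62.3415 (V=13.6618), down 29.1525 (V=33.5931). Price 14.9513; hedge Δ=-0.6005, bond B=41.8856.
  t=1,j=1: stock 95.9100 → up 133.3149 (V=1.7729), down 62.3415 (V=13.6618). Price 3.6919; hedge Δ=-0.1675, bond B=19.7580.
  t=0,j=0: stock 69.0000 → up 95.9100 (V=3.6919), down 44.8500 (V=14.9513). Price 5.1463; hedge Δ=-0.2205, bond B=20.3617.
Root portfolio cost Δ·69+B reproduces V0=5.1463.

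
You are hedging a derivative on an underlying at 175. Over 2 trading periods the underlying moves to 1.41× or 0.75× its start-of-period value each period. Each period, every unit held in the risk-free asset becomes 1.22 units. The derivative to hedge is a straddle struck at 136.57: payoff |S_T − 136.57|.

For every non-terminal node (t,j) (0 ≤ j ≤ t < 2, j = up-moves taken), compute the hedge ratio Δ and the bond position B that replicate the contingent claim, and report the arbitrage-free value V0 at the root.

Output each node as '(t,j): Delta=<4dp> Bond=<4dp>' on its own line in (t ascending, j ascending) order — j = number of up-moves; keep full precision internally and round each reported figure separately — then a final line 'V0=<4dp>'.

No-arbitrage ⇒ martingale measure with p* = (R−d)/(u−d) = 0.7121.
At expiry t=2: V(2,0)=38.1325, V(2,1)=48.4925, V(2,2)=211.3475
  t=1,j=0: stock 131.2500 → up 185.0625 (V=48.4925), down 98.4375 (V=38.1325). Price 37.3033; hedge Δ=0.1196, bond B=21.6064.
  t=1,j=1: stock 246.7500 → up 347.9175 (V=211.3475), down 185.0625 (V=48.4925). Price 134.8074; hedge Δ=1.0000, bond B=-111.9426.
  t=0,j=0: stock 175.0000 → up 246.7500 (V=134.8074), down 131.2500 (V=37.3033). Price 87.4902; hedge Δ=0.8442, bond B=-60.2432.
Each (Δ,B) replicates both successor values, so the strategy is self-financing and V0 is arbitrage-free.

(0,0): Delta=0.8442 Bond=-60.2432
(1,0): Delta=0.1196 Bond=21.6064
(1,1): Delta=1.0000 Bond=-111.9426
V0=87.4902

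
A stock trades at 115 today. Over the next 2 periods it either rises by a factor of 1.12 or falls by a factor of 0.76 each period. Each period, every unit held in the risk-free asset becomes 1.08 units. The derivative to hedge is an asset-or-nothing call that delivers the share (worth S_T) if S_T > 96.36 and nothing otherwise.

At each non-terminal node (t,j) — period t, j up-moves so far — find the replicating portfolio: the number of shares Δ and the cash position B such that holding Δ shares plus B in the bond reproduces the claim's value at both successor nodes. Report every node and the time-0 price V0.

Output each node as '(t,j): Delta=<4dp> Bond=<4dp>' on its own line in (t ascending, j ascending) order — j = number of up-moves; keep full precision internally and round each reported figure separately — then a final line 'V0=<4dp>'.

Risk-neutral probability p* = (R−d)/(u−d) = (1.08−0.76)/(1.12−0.76) = 0.8889.
At expiry t=2: V(2,0)=0.0000, V(2,1)=97.8880, V(2,2)=144.2560
Node (1,0) S=87.4000: V=(p*·97.8880+(1−p*)·0.0000)/1.08=80.5663; Δ=(97.8880−0.0000)/(97.8880−66.4240)=3.1111; B=V−Δ·S=-191.3449
Node (1,1) S=128.8000: V=(p*·144.2560+(1−p*)·97.8880)/1.08=128.8000; Δ=(144.2560−97.8880)/(144.2560−97.8880)=1.0000; B=V−Δ·S=0.0000
Node (0,0) S=115.0000: V=(p*·128.8000+(1−p*)·80.5663)/1.08=114.2969; Δ=(128.8000−80.5663)/(128.8000−87.4000)=1.1651; B=V−Δ·S=-19.6857
The time-0 hedge costs 114.2969, which is the no-arbitrage price.

(0,0): Delta=1.1651 Bond=-19.6857
(1,0): Delta=3.1111 Bond=-191.3449
(1,1): Delta=1.0000 Bond=0.0000
V0=114.2969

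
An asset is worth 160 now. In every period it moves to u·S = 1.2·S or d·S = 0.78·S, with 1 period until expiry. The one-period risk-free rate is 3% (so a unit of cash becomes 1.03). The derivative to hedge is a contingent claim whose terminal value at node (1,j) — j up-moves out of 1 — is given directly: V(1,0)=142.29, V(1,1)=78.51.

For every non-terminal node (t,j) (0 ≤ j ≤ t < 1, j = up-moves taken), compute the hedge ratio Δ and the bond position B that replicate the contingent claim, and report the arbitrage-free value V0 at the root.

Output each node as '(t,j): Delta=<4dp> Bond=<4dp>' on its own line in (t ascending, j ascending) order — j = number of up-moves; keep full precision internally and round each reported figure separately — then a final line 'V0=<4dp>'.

(0,0): Delta=-0.9491 Bond=253.1442
V0=101.2871

No-arbitrage ⇒ martingale measure with p* = (R−d)/(u−d) = 0.5952.
Payoff layer (t=1): V(1,0)=142.2900, V(1,1)=78.5100
(0,0): S=160.0000. Δ = (V_up−V_dn)/(S_up−S_dn) = (78.5100−142.2900)/(192.0000−124.8000) = -0.9491. V = [p*·78.5100 + (1−p*)·142.2900]/1.03 = 101.2871. B = V − Δ·S = 253.1442.
Each (Δ,B) replicates both successor values, so the strategy is self-financing and V0 is arbitrage-free.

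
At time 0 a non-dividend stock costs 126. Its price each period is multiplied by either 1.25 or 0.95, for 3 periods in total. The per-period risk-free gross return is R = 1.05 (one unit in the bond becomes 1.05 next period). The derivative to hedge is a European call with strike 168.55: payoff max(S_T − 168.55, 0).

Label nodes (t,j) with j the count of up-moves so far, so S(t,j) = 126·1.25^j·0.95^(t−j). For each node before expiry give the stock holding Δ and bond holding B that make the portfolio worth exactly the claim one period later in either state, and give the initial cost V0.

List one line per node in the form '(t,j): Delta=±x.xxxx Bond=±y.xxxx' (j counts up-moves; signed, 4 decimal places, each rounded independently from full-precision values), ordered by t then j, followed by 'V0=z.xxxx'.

(0,0): Delta=0.3546 Bond=-38.6467
(1,0): Delta=0.1634 Bond=-17.6943
(1,1): Delta=0.6452 Bond=-86.3486
(2,0): Delta=0.0000 Bond=0.0000
(2,1): Delta=0.4117 Bond=-55.7371
(2,2): Delta=1.0000 Bond=-160.5238
V0=6.0287

No-arbitrage ⇒ martingale measure with p* = (R−d)/(u−d) = 0.3333.
Payoff layer (t=3): V(3,0)=0.0000, V(3,1)=0.0000, V(3,2)=18.4812, V(3,3)=77.5437
  t=2,j=0: stock 113.7150 → up 142.1437 (V=0.0000), down 108.0292 (V=0.0000). Price 0.0000; hedge Δ=0.0000, bond B=0.0000.
  t=2,j=1: stock 149.6250 → up 187.0312 (V=18.4812), down 142.1437 (V=0.0000). Price 5.8671; hedge Δ=0.4117, bond B=-55.7371.
  t=2,j=2: stock 196.8750 → up 246.0938 (V=77.5437), down 187.0312 (V=18.4812). Price 36.3512; hedge Δ=1.0000, bond B=-160.5238.
  t=1,j=0: stock 119.7000 → up 149.6250 (V=5.8671), down 113.7150 (V=0.0000). Price 1.8626; hedge Δ=0.1634, bond B=-17.6943.
  t=1,j=1: stock 157.5000 → up 196.8750 (V=36.3512), down 149.6250 (V=5.8671). Price 15.2652; hedge Δ=0.6452, bond B=-86.3486.
  t=0,j=0: stock 126.0000 → up 157.5000 (V=15.2652), down 119.7000 (V=1.8626). Price 6.0287; hedge Δ=0.3546, bond B=-38.6467.
The time-0 hedge costs 6.0287, which is the no-arbitrage price.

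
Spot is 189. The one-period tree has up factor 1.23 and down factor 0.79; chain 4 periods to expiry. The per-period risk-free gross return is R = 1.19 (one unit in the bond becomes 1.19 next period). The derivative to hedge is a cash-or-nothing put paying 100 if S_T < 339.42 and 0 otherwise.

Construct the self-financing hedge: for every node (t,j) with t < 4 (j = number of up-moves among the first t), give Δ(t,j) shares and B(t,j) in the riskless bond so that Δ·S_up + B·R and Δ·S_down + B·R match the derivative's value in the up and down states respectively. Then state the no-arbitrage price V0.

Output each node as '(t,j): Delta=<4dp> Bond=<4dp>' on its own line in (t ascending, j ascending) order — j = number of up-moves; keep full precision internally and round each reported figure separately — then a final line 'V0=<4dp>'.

Risk-neutral probability p* = (R−d)/(u−d) = (1.19−0.79)/(1.23−0.79) = 0.9091.
Payoff layer (t=4): V(4,0)=100.0000, V(4,1)=100.0000, V(4,2)=100.0000, V(4,3)=100.0000, V(4,4)=0.0000
  t=3,j=0: stock 93.1844 → up 114.6168 (V=100.0000), down 73.6157 (V=100.0000). Price 84.0336; hedge Δ=0.0000, bond B=84.0336.
  t=3,j=1: stock 145.0845 → up 178.4540 (V=100.0000), down 114.6168 (V=100.0000). Price 84.0336; hedge Δ=0.0000, bond B=84.0336.
  t=3,j=2: stock 225.8911 → up 277.8461 (V=100.0000), down 178.4540 (V=100.0000). Price 84.0336; hedge Δ=0.0000, bond B=84.0336.
  t=3,j=3: stock 351.7039 → up 432.5958 (V=0.0000), down 277.8461 (V=100.0000). Price 7.6394; hedge Δ=-0.6462, bond B=234.9121.
  t=2,j=0: stock 117.9549 → up 145.0845 (V=84.0336), down 93.1844 (V=84.0336). Price 70.6165; hedge Δ=0.0000, bond B=70.6165.
  t=2,j=1: stock 183.6513 → up 225.8911 (V=84.0336), down 145.0845 (V=84.0336). Price 70.6165; hedge Δ=0.0000, bond B=70.6165.
  t=2,j=2: stock 285.9381 → up 351.7039 (V=7.6394), down 225.8911 (V=84.0336). Price 12.2558; hedge Δ=-0.6072, bond B=185.8789.
  t=1,j=0: stock 149.3100 → up 183.6513 (V=70.6165), down 117.9549 (V=70.6165). Price 59.3416; hedge Δ=0.0000, bond B=59.3416.
  t=1,j=1: stock 232.4700 → up 285.9381 (V=12.2558), down 183.6513 (V=70.6165). Price 14.7574; hedge Δ=-0.5706, bond B=147.3954.
  t=0,j=0: stock 189.0000 → up 232.4700 (V=14.7574), down 149.3100 (V=59.3416). Price 15.8071; hedge Δ=-0.5361, bond B=117.1349.
Self-financing check: at every node Δ·S+B equals the discounted successor values.

(0,0): Delta=-0.5361 Bond=117.1349
(1,0): Delta=0.0000 Bond=59.3416
(1,1): Delta=-0.5706 Bond=147.3954
(2,0): Delta=0.0000 Bond=70.6165
(2,1): Delta=0.0000 Bond=70.6165
(2,2): Delta=-0.6072 Bond=185.8789
(3,0): Delta=0.0000 Bond=84.0336
(3,1): Delta=0.0000 Bond=84.0336
(3,2): Delta=0.0000 Bond=84.0336
(3,3): Delta=-0.6462 Bond=234.9121
V0=15.8071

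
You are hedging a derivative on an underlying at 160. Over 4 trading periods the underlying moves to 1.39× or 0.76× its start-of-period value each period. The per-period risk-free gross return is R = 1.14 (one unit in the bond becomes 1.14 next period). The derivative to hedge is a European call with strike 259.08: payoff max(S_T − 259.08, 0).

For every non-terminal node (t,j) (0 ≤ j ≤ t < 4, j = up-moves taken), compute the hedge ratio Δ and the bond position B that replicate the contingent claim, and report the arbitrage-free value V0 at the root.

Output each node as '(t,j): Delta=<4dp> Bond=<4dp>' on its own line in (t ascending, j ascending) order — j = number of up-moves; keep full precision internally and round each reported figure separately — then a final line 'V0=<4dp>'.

(0,0): Delta=0.5935 Bond=-54.5412
(1,0): Delta=0.2466 Bond=-19.9937
(1,1): Delta=0.7183 Bond=-89.9292
(2,0): Delta=0.0000 Bond=0.0000
(2,1): Delta=0.3353 Bond=-37.7880
(2,2): Delta=0.8561 Bond=-145.1056
(3,0): Delta=0.0000 Bond=0.0000
(3,1): Delta=0.0000 Bond=0.0000
(3,2): Delta=0.4560 Bond=-71.4193
(3,3): Delta=1.0000 Bond=-227.2632
V0=40.4243

Under the risk-neutral measure, an up-move has probability p* = (R−d)/(u−d) = 0.6032 and values discount at R = 1.14.
Terminal values V(4,·): V(4,0)=0.0000, V(4,1)=0.0000, V(4,2)=0.0000, V(4,3)=67.4913, V(4,4)=338.2017
(3,0): S=70.2362. Δ = (V_up−V_dn)/(S_up−S_dn) = (0.0000−0.0000)/(97.6283−53.3795) = 0.0000. V = [p*·0.0000 + (1−p*)·0.0000]/1.14 = 0.0000. B = V − Δ·S = 0.0000.
(3,1): S=128.4582. Δ = (V_up−V_dn)/(S_up−S_dn) = (0.0000−0.0000)/(178.5570−97.6283) = 0.0000. V = [p*·0.0000 + (1−p*)·0.0000]/1.14 = 0.0000. B = V − Δ·S = 0.0000.
(3,2): S=234.9434. Δ = (V_up−V_dn)/(S_up−S_dn) = (67.4913−0.0000)/(326.5713−178.5570) = 0.4560. V = [p*·67.4913 + (1−p*)·0.0000]/1.14 = 35.7097. B = V − Δ·S = -71.4193.
(3,3): S=429.6990. Δ = (V_up−V_dn)/(S_up−S_dn) = (338.2017−67.4913)/(597.2817−326.5713) = 1.0000. V = [p*·338.2017 + (1−p*)·67.4913]/1.14 = 202.4359. B = V − Δ·S = -227.2632.
(2,0): S=92.4160. Δ = (V_up−V_dn)/(S_up−S_dn) = (0.0000−0.0000)/(128.4582−70.2362) = 0.0000. V = [p*·0.0000 + (1−p*)·0.0000]/1.14 = 0.0000. B = V − Δ·S = 0.0000.
(2,1): S=169.0240. Δ = (V_up−V_dn)/(S_up−S_dn) = (35.7097−0.0000)/(234.9434−128.4582) = 0.3353. V = [p*·35.7097 + (1−p*)·0.0000]/1.14 = 18.8940. B = V − Δ·S = -37.7880.
(2,2): S=309.1360. Δ = (V_up−V_dn)/(S_up−S_dn) = (202.4359−35.7097)/(429.6990−234.9434) = 0.8561. V = [p*·202.4359 + (1−p*)·35.7097]/1.14 = 119.5392. B = V − Δ·S = -145.1056.
(1,0): S=121.6000. Δ = (V_up−V_dn)/(S_up−S_dn) = (18.8940−0.0000)/(169.0240−92.4160) = 0.2466. V = [p*·18.8940 + (1−p*)·0.0000]/1.14 = 9.9968. B = V − Δ·S = -19.9937.
(1,1): S=222.4000. Δ = (V_up−V_dn)/(S_up−S_dn) = (119.5392−18.8940)/(309.1360−169.0240) = 0.7183. V = [p*·119.5392 + (1−p*)·18.8940]/1.14 = 69.8251. B = V − Δ·S = -89.9292.
(0,0): S=160.0000. Δ = (V_up−V_dn)/(S_up−S_dn) = (69.8251−9.9968)/(222.4000−121.6000) = 0.5935. V = [p*·69.8251 + (1−p*)·9.9968]/1.14 = 40.4243. B = V − Δ·S = -54.5412.
Self-financing check: at every node Δ·S+B equals the discounted successor values.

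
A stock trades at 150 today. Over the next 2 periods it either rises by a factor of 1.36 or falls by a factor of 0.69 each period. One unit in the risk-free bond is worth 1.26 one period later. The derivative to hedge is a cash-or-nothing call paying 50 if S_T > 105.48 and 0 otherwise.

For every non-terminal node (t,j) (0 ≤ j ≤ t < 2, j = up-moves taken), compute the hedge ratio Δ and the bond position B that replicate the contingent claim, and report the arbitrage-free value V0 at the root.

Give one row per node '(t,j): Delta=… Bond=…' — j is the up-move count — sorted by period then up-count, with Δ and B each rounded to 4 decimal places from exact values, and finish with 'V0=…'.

(0,0): Delta=0.0589 Bond=21.9525
(1,0): Delta=0.7210 Bond=-40.8671
(1,1): Delta=0.0000 Bond=39.6825
V0=30.7925

Risk-neutral probability p* = (R−d)/(u−d) = (1.26−0.69)/(1.36−0.69) = 0.8507.
Payoff layer (t=2): V(2,0)=0.0000, V(2,1)=50.0000, V(2,2)=50.0000
  t=1,j=0: stock 103.5000 → up 140.7600 (V=50.0000), down 71.4150 (V=0.0000). Price 33.7598; hedge Δ=0.7210, bond B=-40.8671.
  t=1,j=1: stock 204.0000 → up 277.4400 (V=50.0000), down 140.7600 (V=50.0000). Price 39.6825; hedge Δ=0.0000, bond B=39.6825.
  t=0,j=0: stock 150.0000 → up 204.0000 (V=39.6825), down 103.5000 (V=33.7598). Price 30.7925; hedge Δ=0.0589, bond B=21.9525.
The time-0 hedge costs 30.7925, which is the no-arbitrage price.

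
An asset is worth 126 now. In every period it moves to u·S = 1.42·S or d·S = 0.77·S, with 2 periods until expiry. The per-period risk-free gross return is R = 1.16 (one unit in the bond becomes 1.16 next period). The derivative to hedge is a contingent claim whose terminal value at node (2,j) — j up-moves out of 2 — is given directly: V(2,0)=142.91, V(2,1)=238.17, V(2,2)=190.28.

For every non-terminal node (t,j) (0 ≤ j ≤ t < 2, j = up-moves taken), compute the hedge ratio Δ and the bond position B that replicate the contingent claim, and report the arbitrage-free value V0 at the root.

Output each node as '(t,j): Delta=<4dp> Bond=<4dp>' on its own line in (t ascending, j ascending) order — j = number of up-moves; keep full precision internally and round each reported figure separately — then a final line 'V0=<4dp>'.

(0,0): Delta=0.0986 Bond=140.4326
(1,0): Delta=1.5106 Bond=25.9168
(1,1): Delta=-0.4118 Bond=254.2252
V0=152.8597

Risk-neutral probability p* = (R−d)/(u−d) = (1.16−0.77)/(1.42−0.77) = 0.6000.
Payoff layer (t=2): V(2,0)=142.9100, V(2,1)=238.1700, V(2,2)=190.2800
Node (1,0) S=97.0200: V=(p*·238.1700+(1−p*)·142.9100)/1.16=172.4707; Δ=(238.1700−142.9100)/(137.7684−74.7054)=1.5106; B=V−Δ·S=25.9168
Node (1,1) S=178.9200: V=(p*·190.2800+(1−p*)·238.1700)/1.16=180.5483; Δ=(190.2800−238.1700)/(254.0664−137.7684)=-0.4118; B=V−Δ·S=254.2252
Node (0,0) S=126.0000: V=(p*·180.5483+(1−p*)·172.4707)/1.16=152.8597; Δ=(180.5483−172.4707)/(178.9200−97.0200)=0.0986; B=V−Δ·S=140.4326
Check: Δ(0,0)·S0 + B(0,0) = 152.8597 = V0.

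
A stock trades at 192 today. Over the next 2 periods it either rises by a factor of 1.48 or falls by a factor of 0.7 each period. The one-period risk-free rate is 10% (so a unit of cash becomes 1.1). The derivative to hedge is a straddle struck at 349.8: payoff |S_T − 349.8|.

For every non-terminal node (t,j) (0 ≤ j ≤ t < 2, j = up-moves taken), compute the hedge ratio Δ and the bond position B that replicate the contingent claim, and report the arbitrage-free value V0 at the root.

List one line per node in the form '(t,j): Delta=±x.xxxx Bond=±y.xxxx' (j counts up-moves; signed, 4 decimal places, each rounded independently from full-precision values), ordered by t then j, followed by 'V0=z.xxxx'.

(0,0): Delta=-0.5595 Bond=235.2662
(1,0): Delta=-1.0000 Bond=318.0000
(1,1): Delta=-0.3615 Bond=202.5460
V0=127.8479

Under the risk-neutral measure, an up-move has probability p* = (R−d)/(u−d) = 0.5128 and values discount at R = 1.1.
Terminal payoffs: V(2,0)=255.7200, V(2,1)=150.8880, V(2,2)=70.7568
  t=1,j=0: stock 134.4000 → up 198.9120 (V=150.8880), down 94.0800 (V=255.7200). Price 183.6000; hedge Δ=-1.0000, bond B=318.0000.
  t=1,j=1: stock 284.1600 → up 420.5568 (V=70.7568), down 198.9120 (V=150.8880). Price 99.8137; hedge Δ=-0.3615, bond B=202.5460.
  t=0,j=0: stock 192.0000 → up 284.1600 (V=99.8137), down 134.4000 (V=183.6000). Price 127.8479; hedge Δ=-0.5595, bond B=235.2662.
Self-financing check: at every node Δ·S+B equals the discounted successor values.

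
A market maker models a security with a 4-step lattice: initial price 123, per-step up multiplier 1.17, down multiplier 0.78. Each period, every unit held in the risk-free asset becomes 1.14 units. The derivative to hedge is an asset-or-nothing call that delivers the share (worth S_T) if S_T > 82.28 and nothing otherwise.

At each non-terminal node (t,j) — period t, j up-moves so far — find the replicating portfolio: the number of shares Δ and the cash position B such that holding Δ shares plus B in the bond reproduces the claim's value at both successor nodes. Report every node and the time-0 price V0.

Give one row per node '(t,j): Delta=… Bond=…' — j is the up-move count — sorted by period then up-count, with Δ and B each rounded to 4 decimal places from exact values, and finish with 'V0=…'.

No-arbitrage ⇒ martingale measure with p* = (R−d)/(u−d) = 0.9231.
Payoff layer (t=4): V(4,0)=0.0000, V(4,1)=0.0000, V(4,2)=102.4392, V(4,3)=153.6588, V(4,4)=230.4881
  t=3,j=0: stock 58.3699 → up 68.2928 (V=0.0000), down 45.5285 (V=0.0000). Price 0.0000; hedge Δ=0.0000, bond B=0.0000.
  t=3,j=1: stock 87.5548 → up 102.4392 (V=102.4392), down 68.2928 (V=0.0000). Price 82.9467; hedge Δ=3.0000, bond B=-179.7178.
  t=3,j=2: stock 131.3323 → up 153.6588 (V=153.6588), down 102.4392 (V=102.4392). Price 131.3323; hedge Δ=1.0000, bond B=0.0000.
  t=3,j=3: stock 196.9984 → up 230.4881 (V=230.4881), down 153.6588 (V=153.6588). Price 196.9984; hedge Δ=1.0000, bond B=0.0000.
  t=2,j=0: stock 74.8332 → up 87.5548 (V=82.9467), down 58.3699 (V=0.0000). Price 67.1633; hedge Δ=2.8421, bond B=-145.5205.
  t=2,j=1: stock 112.2498 → up 131.3323 (V=131.3323), down 87.5548 (V=82.9467). Price 111.9389; hedge Δ=1.1053, bond B=-12.1267.
  t=2,j=2: stock 168.3747 → up 196.9984 (V=196.9984), down 131.3323 (V=131.3323). Price 168.3747; hedge Δ=1.0000, bond B=0.0000.
  t=1,j=0: stock 95.9400 → up 112.2498 (V=111.9389), down 74.8332 (V=67.1633). Price 95.1707; hedge Δ=1.1967, bond B=-19.6384.
  t=1,j=1: stock 143.9100 → up 168.3747 (V=168.3747), down 112.2498 (V=111.9389). Price 143.8890; hedge Δ=1.0055, bond B=-0.8183.
  t=0,j=0: stock 123.0000 → up 143.9100 (V=143.8890), down 95.9400 (V=95.1707). Price 122.9311; hedge Δ=1.0156, bond B=-1.9877.
Root portfolio cost Δ·123+B reproduces V0=122.9311.

(0,0): Delta=1.0156 Bond=-1.9877
(1,0): Delta=1.1967 Bond=-19.6384
(1,1): Delta=1.0055 Bond=-0.8183
(2,0): Delta=2.8421 Bond=-145.5205
(2,1): Delta=1.1053 Bond=-12.1267
(2,2): Delta=1.0000 Bond=0.0000
(3,0): Delta=0.0000 Bond=0.0000
(3,1): Delta=3.0000 Bond=-179.7178
(3,2): Delta=1.0000 Bond=0.0000
(3,3): Delta=1.0000 Bond=0.0000
V0=122.9311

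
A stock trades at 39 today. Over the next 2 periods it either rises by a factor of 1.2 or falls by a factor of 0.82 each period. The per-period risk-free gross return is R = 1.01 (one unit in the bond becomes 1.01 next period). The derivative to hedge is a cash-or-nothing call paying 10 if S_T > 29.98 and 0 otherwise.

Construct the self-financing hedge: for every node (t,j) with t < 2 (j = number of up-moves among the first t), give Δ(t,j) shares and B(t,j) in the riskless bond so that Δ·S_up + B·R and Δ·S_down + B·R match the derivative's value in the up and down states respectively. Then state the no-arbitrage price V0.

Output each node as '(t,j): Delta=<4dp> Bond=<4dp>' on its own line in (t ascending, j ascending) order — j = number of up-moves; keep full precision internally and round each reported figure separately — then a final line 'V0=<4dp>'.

Since d<R<u, set p* = (R−d)/(u−d) = 0.5000; price each node as the discounted p*-expectation of its children.
Payoff layer (t=2): V(2,0)=0.0000, V(2,1)=10.0000, V(2,2)=10.0000
(1,0): S=31.9800. Δ = (V_up−V_dn)/(S_up−S_dn) = (10.0000−0.0000)/(38.3760−26.2236) = 0.8229. V = [p*·10.0000 + (1−p*)·0.0000]/1.01 = 4.9505. B = V − Δ·S = -21.3653.
(1,1): S=46.8000. Δ = (V_up−V_dn)/(S_up−S_dn) = (10.0000−10.0000)/(56.1600−38.3760) = 0.0000. V = [p*·10.0000 + (1−p*)·10.0000]/1.01 = 9.9010. B = V − Δ·S = 9.9010.
(0,0): S=39.0000. Δ = (V_up−V_dn)/(S_up−S_dn) = (9.9010−4.9505)/(46.8000−31.9800) = 0.3340. V = [p*·9.9010 + (1−p*)·4.9505]/1.01 = 7.3522. B = V − Δ·S = -5.6754.
The time-0 hedge costs 7.3522, which is the no-arbitrage price.

(0,0): Delta=0.3340 Bond=-5.6754
(1,0): Delta=0.8229 Bond=-21.3653
(1,1): Delta=0.0000 Bond=9.9010
V0=7.3522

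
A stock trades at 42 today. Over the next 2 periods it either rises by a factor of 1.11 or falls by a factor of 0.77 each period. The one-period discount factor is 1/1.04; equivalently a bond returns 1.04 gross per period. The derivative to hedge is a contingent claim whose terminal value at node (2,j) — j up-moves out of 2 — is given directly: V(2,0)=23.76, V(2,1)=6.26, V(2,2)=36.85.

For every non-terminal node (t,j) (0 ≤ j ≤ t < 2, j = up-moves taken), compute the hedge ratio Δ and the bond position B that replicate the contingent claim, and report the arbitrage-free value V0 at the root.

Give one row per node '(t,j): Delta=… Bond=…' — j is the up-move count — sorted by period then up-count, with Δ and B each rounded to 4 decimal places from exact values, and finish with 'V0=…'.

(0,0): Delta=1.3931 Bond=-34.2010
(1,0): Delta=-1.5915 Bond=60.9542
(1,1): Delta=1.9299 Bond=-60.5936
V0=24.3089

No-arbitrage ⇒ martingale measure with p* = (R−d)/(u−d) = 0.7941.
Terminal payoffs: V(2,0)=23.7600, V(2,1)=6.2600, V(2,2)=36.8500
Node (1,0) S=32.3400: V=(p*·6.2600+(1−p*)·23.7600)/1.04=9.4836; Δ=(6.2600−23.7600)/(35.8974−24.9018)=-1.5915; B=V−Δ·S=60.9542
Node (1,1) S=46.6200: V=(p*·36.8500+(1−p*)·6.2600)/1.04=29.3770; Δ=(36.8500−6.2600)/(51.7482−35.8974)=1.9299; B=V−Δ·S=-60.5936
Node (0,0) S=42.0000: V=(p*·29.3770+(1−p*)·9.4836)/1.04=24.3089; Δ=(29.3770−9.4836)/(46.6200−32.3400)=1.3931; B=V−Δ·S=-34.2010
The time-0 hedge costs 24.3089, which is the no-arbitrage price.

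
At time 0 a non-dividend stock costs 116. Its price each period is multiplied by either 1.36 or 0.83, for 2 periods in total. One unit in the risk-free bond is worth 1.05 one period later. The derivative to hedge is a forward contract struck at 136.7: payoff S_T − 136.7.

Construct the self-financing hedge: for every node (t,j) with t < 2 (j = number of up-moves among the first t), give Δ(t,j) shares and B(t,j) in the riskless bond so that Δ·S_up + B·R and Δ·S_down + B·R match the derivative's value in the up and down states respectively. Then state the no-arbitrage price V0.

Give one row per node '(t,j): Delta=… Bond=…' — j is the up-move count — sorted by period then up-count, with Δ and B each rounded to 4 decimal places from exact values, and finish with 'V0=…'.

(0,0): Delta=1.0000 Bond=-123.9909
(1,0): Delta=1.0000 Bond=-130.1905
(1,1): Delta=1.0000 Bond=-130.1905
V0=-7.9909

No-arbitrage ⇒ martingale measure with p* = (R−d)/(u−d) = 0.4151.
Terminal payoffs: V(2,0)=-56.7876, V(2,1)=-5.7592, V(2,2)=77.8536
Node (1,0) S=96.2800: V=(p*·-5.7592+(1−p*)·-56.7876)/1.05=-33.9105; Δ=(-5.7592−-56.7876)/(130.9408−79.9124)=1.0000; B=V−Δ·S=-130.1905
Node (1,1) S=157.7600: V=(p*·77.8536+(1−p*)·-5.7592)/1.05=27.5695; Δ=(77.8536−-5.7592)/(214.5536−130.9408)=1.0000; B=V−Δ·S=-130.1905
Node (0,0) S=116.0000: V=(p*·27.5695+(1−p*)·-33.9105)/1.05=-7.9909; Δ=(27.5695−-33.9105)/(157.7600−96.2800)=1.0000; B=V−Δ·S=-123.9909
The time-0 hedge costs -7.9909, which is the no-arbitrage price.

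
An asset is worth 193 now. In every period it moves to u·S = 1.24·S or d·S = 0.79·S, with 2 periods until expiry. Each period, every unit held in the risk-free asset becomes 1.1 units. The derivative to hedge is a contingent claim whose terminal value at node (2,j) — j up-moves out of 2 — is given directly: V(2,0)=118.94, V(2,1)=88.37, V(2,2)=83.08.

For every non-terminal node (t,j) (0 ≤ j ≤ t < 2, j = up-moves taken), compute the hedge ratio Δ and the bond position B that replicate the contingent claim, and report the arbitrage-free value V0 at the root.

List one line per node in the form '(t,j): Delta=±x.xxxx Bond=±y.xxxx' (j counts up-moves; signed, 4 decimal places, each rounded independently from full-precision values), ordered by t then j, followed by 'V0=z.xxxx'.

Under the risk-neutral measure, an up-move has probability p* = (R−d)/(u−d) = 0.6889 and values discount at R = 1.1.
At expiry t=2: V(2,0)=118.9400, V(2,1)=88.3700, V(2,2)=83.0800
Node (1,0) S=152.4700: V=(p*·88.3700+(1−p*)·118.9400)/1.1=88.9824; Δ=(88.3700−118.9400)/(189.0628−120.4513)=-0.4456; B=V−Δ·S=156.9158
Node (1,1) S=239.3200: V=(p*·83.0800+(1−p*)·88.3700)/1.1=77.0234; Δ=(83.0800−88.3700)/(296.7568−189.0628)=-0.0491; B=V−Δ·S=88.7790
Node (0,0) S=193.0000: V=(p*·77.0234+(1−p*)·88.9824)/1.1=73.4036; Δ=(77.0234−88.9824)/(239.3200−152.4700)=-0.1377; B=V−Δ·S=99.9792
Self-financing check: at every node Δ·S+B equals the discounted successor values.

(0,0): Delta=-0.1377 Bond=99.9792
(1,0): Delta=-0.4456 Bond=156.9158
(1,1): Delta=-0.0491 Bond=88.7790
V0=73.4036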